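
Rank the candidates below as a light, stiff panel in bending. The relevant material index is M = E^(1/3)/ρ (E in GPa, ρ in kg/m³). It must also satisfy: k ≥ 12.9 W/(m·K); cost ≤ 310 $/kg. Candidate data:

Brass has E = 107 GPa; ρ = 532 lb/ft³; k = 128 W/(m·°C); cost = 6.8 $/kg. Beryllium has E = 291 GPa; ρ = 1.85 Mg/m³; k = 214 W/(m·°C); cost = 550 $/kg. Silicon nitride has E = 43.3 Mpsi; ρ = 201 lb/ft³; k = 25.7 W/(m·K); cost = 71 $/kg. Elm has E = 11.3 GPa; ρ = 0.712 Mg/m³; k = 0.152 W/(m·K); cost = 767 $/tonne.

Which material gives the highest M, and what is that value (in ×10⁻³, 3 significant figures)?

silicon nitride, M = 2.08×10⁻³

Screen on constraints: k ≥ 12.9 W/(m·K); cost ≤ 310 $/kg. Survivors: brass, silicon nitride.
Convert each candidate to consistent units, then evaluate M:
  brass: E = 107.0 GPa, ρ = 8522 kg/m³
  silicon nitride: E = 298.5 GPa, ρ = 3220 kg/m³
  silicon nitride: M = 2.08×10⁻³
  brass: M = 0.557×10⁻³
The maximum is for silicon nitride.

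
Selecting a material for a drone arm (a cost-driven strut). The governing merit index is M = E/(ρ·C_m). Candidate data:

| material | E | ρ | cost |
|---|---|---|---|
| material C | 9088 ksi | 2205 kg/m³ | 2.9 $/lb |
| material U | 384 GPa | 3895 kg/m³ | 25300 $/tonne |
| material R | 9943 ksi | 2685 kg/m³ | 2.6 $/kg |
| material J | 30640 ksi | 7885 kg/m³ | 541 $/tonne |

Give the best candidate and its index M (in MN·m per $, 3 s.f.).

Convert each candidate to consistent units, then evaluate M:
  material C: E = 62.66 GPa, ρ = 2205 kg/m³, cost = 6.393 $/kg
  material U: E = 384.0 GPa, ρ = 3895 kg/m³, cost = 25.30 $/kg
  material R: E = 68.55 GPa, ρ = 2685 kg/m³, cost = 2.600 $/kg
  material J: E = 211.3 GPa, ρ = 7885 kg/m³, cost = 0.5410 $/kg
  material J: M = 49.5 MN·m per $
  material R: M = 9.82 MN·m per $
  material C: M = 4.44 MN·m per $
  material U: M = 3.90 MN·m per $
Material J has the largest M.

material J, M = 49.5 MN·m per $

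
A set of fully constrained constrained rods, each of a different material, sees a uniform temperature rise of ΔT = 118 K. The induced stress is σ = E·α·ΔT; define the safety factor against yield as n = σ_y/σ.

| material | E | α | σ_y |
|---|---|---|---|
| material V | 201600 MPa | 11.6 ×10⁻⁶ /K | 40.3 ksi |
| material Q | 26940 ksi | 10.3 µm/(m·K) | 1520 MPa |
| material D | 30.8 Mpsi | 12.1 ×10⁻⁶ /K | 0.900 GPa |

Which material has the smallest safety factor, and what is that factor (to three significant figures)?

With everything in SI (GPa, ×10⁻⁶/K, MPa):
  material V: E = 201.6, α = 11.6, σ_y = 277.9 → σ = 276 MPa, n = 1.01
  material Q: E = 185.7, α = 10.3, σ_y = 1520 → σ = 226 MPa, n = 6.73
  material D: E = 212.4, α = 12.1, σ_y = 900.0 → σ = 303 MPa, n = 2.97
The minimum is material V at n = 1.01.

material V, n = 1.01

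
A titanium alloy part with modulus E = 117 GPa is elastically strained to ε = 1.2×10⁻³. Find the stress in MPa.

σ = E·ε = 117000 MPa × 1.2×10⁻³ = 140 MPa.

140 MPa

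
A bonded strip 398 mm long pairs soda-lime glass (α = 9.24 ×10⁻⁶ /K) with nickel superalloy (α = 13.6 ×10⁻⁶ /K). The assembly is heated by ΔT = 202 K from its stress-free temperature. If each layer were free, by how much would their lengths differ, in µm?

351 µm

Δα = |9.24 − 13.6|×10⁻⁶/K = 4.36×10⁻⁶/K.
ΔL_mismatch = Δα·L·ΔT = 4.36×10⁻⁶ × 398.0 mm × 202.0 K = 351 µm.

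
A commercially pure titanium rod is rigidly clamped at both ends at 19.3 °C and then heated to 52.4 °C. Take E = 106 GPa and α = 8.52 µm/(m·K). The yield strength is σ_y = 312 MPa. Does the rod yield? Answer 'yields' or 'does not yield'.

ΔT = 33.10 K. Constrained thermal stress σ = E·α·ΔT = 106.0×10³ MPa × 8.52×10⁻⁶ × 33.10 = 29.9 MPa (compressive).
Compare to σ_y = 312 MPa: σ < σ_y, so it does not yield.

does not yield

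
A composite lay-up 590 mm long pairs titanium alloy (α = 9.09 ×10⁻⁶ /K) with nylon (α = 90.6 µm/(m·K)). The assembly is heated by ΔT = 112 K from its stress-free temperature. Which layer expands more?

α(titanium alloy) = 9.09×10⁻⁶/K vs α(nylon) = 90.6×10⁻⁶/K.
Higher α expands more for the same ΔT: nylon.

nylon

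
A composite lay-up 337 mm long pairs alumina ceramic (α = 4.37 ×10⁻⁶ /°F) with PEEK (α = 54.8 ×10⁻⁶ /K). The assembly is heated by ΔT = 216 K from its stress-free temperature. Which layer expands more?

PEEK

alumina ceramic: α = 4.37×10⁻⁶/°F × 9/5 = 7.87×10⁻⁶/K.
α(alumina ceramic) = 7.87×10⁻⁶/K vs α(PEEK) = 54.8×10⁻⁶/K.
Higher α expands more for the same ΔT: PEEK.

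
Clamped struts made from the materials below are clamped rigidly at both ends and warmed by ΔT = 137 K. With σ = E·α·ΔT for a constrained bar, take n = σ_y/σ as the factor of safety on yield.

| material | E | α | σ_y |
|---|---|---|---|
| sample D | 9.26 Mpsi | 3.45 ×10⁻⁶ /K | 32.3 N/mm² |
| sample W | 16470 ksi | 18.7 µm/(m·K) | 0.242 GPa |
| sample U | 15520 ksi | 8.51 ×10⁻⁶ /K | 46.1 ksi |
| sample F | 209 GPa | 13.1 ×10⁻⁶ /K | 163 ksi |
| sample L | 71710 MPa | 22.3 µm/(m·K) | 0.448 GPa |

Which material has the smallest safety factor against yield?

With everything in SI (GPa, ×10⁻⁶/K, MPa):
  sample D: E = 63.85, α = 3.45, σ_y = 32.30 → σ = 30.2 MPa, n = 1.07
  sample W: E = 113.6, α = 18.7, σ_y = 242.0 → σ = 291 MPa, n = 0.832
  sample U: E = 107.0, α = 8.51, σ_y = 317.8 → σ = 125 MPa, n = 2.55
  sample F: E = 209.0, α = 13.1, σ_y = 1124 → σ = 375 MPa, n = 3.00
  sample L: E = 71.71, α = 22.3, σ_y = 448.0 → σ = 219 MPa, n = 2.04
Sample W has the lowest safety factor, n = 0.832.

sample W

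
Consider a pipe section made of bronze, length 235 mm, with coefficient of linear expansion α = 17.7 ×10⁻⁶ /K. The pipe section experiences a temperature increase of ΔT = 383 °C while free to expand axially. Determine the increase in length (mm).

1.59 mm

ΔL = α·L₀·ΔT = 17.7×10⁻⁶ × 235 mm × 383.0 K = 1.59 mm.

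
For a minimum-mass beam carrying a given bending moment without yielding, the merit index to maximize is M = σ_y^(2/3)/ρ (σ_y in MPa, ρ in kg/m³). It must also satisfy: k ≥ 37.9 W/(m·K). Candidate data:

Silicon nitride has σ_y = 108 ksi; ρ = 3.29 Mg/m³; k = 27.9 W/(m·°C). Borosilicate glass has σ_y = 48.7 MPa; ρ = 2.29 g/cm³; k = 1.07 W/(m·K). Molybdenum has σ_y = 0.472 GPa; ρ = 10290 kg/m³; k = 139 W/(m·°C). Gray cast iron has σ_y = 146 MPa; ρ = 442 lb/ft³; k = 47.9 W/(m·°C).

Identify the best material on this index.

molybdenum

Screen on constraints: k ≥ 37.9 W/(m·K). Survivors: molybdenum, gray cast iron.
After converting to SI:
  molybdenum: σ_y = 472.0 MPa, ρ = 10290 kg/m³
  gray cast iron: σ_y = 146.0 MPa, ρ = 7080 kg/m³
  molybdenum: M = 5.89×10⁻³
  gray cast iron: M = 3.92×10⁻³
The maximum is for molybdenum.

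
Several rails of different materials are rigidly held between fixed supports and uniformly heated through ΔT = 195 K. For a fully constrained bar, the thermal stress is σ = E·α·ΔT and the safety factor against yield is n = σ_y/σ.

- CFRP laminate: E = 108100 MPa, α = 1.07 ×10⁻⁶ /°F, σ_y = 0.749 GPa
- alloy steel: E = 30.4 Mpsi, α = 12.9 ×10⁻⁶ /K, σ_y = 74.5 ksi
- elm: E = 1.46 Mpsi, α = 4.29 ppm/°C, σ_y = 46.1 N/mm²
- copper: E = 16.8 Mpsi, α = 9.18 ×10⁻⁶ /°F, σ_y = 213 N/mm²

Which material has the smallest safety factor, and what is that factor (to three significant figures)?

copper, n = 0.571

In consistent units (E in GPa, α in ×10⁻⁶/K, σ_y in MPa):
  CFRP laminate: E = 108.1, α = 1.93, σ_y = 749.0 → σ = 40.6 MPa, n = 18.4
  alloy steel: E = 209.6, α = 12.9, σ_y = 513.7 → σ = 527 MPa, n = 0.974
  elm: E = 10.07, α = 4.29, σ_y = 46.10 → σ = 8.42 MPa, n = 5.47
  copper: E = 115.8, α = 16.5, σ_y = 213.0 → σ = 373 MPa, n = 0.571
The minimum is copper at n = 0.571.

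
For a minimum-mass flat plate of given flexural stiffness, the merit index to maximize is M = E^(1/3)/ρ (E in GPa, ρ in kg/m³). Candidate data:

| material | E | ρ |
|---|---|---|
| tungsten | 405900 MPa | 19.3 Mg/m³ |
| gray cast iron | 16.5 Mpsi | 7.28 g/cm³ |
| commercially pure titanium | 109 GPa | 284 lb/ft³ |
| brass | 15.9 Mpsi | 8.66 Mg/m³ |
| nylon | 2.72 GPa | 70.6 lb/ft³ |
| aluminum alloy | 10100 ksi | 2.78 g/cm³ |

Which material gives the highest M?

In SI units:
  tungsten: E = 405.9 GPa, ρ = 19300 kg/m³
  gray cast iron: E = 113.8 GPa, ρ = 7280 kg/m³
  commercially pure titanium: E = 109.0 GPa, ρ = 4549 kg/m³
  brass: E = 109.6 GPa, ρ = 8660 kg/m³
  nylon: E = 2.720 GPa, ρ = 1131 kg/m³
  aluminum alloy: E = 69.64 GPa, ρ = 2780 kg/m³
  aluminum alloy: M = 1.48×10⁻³
  nylon: M = 1.23×10⁻³
  commercially pure titanium: M = 1.05×10⁻³
  gray cast iron: M = 0.666×10⁻³
  brass: M = 0.553×10⁻³
  tungsten: M = 0.384×10⁻³
Aluminum alloy ranks first.

aluminum alloy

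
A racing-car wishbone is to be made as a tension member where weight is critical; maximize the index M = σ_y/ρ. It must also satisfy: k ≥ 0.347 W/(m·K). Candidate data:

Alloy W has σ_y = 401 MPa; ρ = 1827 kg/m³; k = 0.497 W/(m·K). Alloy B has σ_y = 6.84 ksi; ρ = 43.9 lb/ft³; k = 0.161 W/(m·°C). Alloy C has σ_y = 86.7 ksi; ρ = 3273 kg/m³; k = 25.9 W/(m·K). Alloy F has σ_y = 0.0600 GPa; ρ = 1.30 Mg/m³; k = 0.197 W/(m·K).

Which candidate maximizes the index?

alloy W

Screen on constraints: k ≥ 0.347 W/(m·K). Survivors: alloy W, alloy C.
Putting every candidate on a common basis:
  alloy W: σ_y = 401.0 MPa, ρ = 1827 kg/m³
  alloy C: σ_y = 597.8 MPa, ρ = 3273 kg/m³
  alloy W: M = 219 kN·m/kg
  alloy C: M = 183 kN·m/kg
Highest index: alloy W.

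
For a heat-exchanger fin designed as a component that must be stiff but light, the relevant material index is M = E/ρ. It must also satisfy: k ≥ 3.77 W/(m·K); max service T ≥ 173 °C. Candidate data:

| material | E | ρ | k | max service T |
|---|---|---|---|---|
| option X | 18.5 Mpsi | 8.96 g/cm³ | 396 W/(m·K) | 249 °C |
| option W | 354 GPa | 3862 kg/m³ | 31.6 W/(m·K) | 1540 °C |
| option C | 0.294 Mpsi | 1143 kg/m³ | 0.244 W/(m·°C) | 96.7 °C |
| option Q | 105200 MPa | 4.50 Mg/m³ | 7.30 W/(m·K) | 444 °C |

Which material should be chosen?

Screen on constraints: k ≥ 3.77 W/(m·K); max service T ≥ 173 °C. Survivors: option X, option W, option Q.
In SI units:
  option X: E = 127.6 GPa, ρ = 8960 kg/m³
  option W: E = 354.0 GPa, ρ = 3862 kg/m³
  option Q: E = 105.2 GPa, ρ = 4500 kg/m³
  option W: M = 91.7 MN·m/kg
  option Q: M = 23.4 MN·m/kg
  option X: M = 14.2 MN·m/kg
Highest index: option W.

option W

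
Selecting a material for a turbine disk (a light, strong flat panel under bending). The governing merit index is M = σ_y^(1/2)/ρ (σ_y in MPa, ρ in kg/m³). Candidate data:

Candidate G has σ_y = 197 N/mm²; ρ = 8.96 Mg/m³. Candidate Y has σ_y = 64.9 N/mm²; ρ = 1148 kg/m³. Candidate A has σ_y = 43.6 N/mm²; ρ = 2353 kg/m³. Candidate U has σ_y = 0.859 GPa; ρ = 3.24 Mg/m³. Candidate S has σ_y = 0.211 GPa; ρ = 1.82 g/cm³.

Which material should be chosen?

Normalizing units and computing the index:
  candidate G: σ_y = 197.0 MPa, ρ = 8960 kg/m³
  candidate Y: σ_y = 64.90 MPa, ρ = 1148 kg/m³
  candidate A: σ_y = 43.60 MPa, ρ = 2353 kg/m³
  candidate U: σ_y = 859.0 MPa, ρ = 3240 kg/m³
  candidate S: σ_y = 211.0 MPa, ρ = 1820 kg/m³
  candidate U: M = 9.05×10⁻³
  candidate S: M = 7.98×10⁻³
  candidate Y: M = 7.02×10⁻³
  candidate A: M = 2.81×10⁻³
  candidate G: M = 1.57×10⁻³
Candidate U has the largest M.

candidate U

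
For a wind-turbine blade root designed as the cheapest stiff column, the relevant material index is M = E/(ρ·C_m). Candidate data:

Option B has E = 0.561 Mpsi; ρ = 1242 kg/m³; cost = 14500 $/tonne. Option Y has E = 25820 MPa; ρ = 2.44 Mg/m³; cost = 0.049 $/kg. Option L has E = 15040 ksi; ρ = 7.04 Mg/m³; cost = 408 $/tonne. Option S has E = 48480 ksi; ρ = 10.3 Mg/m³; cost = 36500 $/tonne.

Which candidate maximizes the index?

option Y

Normalizing units and computing the index:
  option B: E = 3.868 GPa, ρ = 1242 kg/m³, cost = 14.50 $/kg
  option Y: E = 25.82 GPa, ρ = 2440 kg/m³, cost = 0.04900 $/kg
  option L: E = 103.7 GPa, ρ = 7040 kg/m³, cost = 0.4080 $/kg
  option S: E = 334.3 GPa, ρ = 10300 kg/m³, cost = 36.50 $/kg
  option Y: M = 216 MN·m per $
  option L: M = 36.1 MN·m per $
  option S: M = 0.889 MN·m per $
  option B: M = 0.215 MN·m per $
Highest index: option Y.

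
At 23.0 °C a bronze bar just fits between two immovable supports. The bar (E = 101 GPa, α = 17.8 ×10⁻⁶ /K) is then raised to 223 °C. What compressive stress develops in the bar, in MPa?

360 MPa

ΔT = 200.0 K. Constrained thermal stress σ = E·α·ΔT = 101.0×10³ MPa × 17.8×10⁻⁶ × 200.0 = 360 MPa (compressive).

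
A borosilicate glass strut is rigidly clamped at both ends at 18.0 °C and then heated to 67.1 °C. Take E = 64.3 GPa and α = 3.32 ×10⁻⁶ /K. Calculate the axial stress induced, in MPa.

10.5 MPa

ΔT = 49.10 K. Constrained thermal stress σ = E·α·ΔT = 64.30×10³ MPa × 3.32×10⁻⁶ × 49.10 = 10.5 MPa (compressive).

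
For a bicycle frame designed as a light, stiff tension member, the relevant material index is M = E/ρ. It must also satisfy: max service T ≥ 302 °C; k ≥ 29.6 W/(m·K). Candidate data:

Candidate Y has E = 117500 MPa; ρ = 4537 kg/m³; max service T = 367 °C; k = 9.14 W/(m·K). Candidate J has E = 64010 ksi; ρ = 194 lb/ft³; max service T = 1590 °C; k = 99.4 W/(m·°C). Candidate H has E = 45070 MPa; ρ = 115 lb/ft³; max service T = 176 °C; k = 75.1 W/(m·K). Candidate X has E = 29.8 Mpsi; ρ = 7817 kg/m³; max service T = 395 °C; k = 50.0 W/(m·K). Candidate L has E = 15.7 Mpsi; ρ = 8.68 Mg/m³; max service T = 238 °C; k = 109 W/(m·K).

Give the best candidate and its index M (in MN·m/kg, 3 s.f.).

candidate J, M = 142 MN·m/kg

Screen on constraints: max service T ≥ 302 °C; k ≥ 29.6 W/(m·K). Survivors: candidate J, candidate X.
In SI units:
  candidate J: E = 441.3 GPa, ρ = 3108 kg/m³
  candidate X: E = 205.5 GPa, ρ = 7817 kg/m³
  candidate J: M = 142 MN·m/kg
  candidate X: M = 26.3 MN·m/kg
Candidate J has the largest M.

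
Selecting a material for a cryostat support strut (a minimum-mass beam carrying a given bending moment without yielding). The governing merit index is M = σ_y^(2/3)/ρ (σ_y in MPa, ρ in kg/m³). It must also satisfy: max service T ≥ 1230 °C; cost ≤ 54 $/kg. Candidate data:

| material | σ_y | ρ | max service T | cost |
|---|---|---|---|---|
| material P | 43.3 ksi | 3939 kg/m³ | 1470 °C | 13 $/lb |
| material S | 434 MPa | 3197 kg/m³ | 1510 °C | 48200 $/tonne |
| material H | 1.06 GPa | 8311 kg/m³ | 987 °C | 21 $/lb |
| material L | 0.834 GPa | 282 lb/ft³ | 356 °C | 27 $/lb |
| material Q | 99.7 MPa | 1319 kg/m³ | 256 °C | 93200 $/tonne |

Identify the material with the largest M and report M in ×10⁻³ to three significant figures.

material S, M = 17.9×10⁻³

Screen on constraints: max service T ≥ 1230 °C; cost ≤ 54 $/kg. Survivors: material P, material S.
In SI units:
  material P: σ_y = 298.5 MPa, ρ = 3939 kg/m³
  material S: σ_y = 434.0 MPa, ρ = 3197 kg/m³
  material S: M = 17.9×10⁻³
  material P: M = 11.3×10⁻³
Material S has the largest M.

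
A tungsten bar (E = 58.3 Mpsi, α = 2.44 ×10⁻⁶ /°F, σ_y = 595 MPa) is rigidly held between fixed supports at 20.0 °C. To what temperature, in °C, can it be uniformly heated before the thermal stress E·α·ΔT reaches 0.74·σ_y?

E = 58.3 Mpsi = 402.0 GPa.
α = 2.44×10⁻⁶/°F × 9/5 = 4.39×10⁻⁶/K.
E·α·ΔT = 440.3 MPa ⇒ ΔT = 440.3 / (402.0×10³ × 4.39×10⁻⁶) = 249.4 K.
T = 20.0 + 249.4 = 269.4 °C.

269 °C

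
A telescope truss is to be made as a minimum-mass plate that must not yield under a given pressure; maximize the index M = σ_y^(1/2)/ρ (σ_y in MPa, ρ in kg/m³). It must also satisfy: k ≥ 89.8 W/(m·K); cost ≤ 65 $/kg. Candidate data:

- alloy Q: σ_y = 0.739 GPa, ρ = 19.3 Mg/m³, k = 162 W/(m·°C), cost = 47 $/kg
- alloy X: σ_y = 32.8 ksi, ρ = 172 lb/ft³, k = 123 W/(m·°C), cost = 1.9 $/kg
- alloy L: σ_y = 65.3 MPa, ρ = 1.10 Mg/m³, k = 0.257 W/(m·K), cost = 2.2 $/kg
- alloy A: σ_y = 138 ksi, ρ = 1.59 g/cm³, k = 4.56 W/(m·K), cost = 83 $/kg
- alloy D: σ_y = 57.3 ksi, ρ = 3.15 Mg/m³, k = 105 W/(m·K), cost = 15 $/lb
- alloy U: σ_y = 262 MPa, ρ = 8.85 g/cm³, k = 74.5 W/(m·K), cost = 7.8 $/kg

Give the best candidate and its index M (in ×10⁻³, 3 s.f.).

Screen on constraints: k ≥ 89.8 W/(m·K); cost ≤ 65 $/kg. Survivors: alloy Q, alloy X, alloy D.
After converting to SI:
  alloy Q: σ_y = 739.0 MPa, ρ = 19300 kg/m³
  alloy X: σ_y = 226.1 MPa, ρ = 2755 kg/m³
  alloy D: σ_y = 395.1 MPa, ρ = 3150 kg/m³
  alloy D: M = 6.31×10⁻³
  alloy X: M = 5.46×10⁻³
  alloy Q: M = 1.41×10⁻³
Alloy D ranks first.

alloy D, M = 6.31×10⁻³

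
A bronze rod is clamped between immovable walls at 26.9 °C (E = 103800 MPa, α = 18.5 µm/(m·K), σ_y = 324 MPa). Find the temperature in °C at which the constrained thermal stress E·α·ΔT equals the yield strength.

196 °C

E = 103800 MPa = 103.8 GPa.
E·α·ΔT = 324.0 MPa ⇒ ΔT = 324.0 / (103.8×10³ × 18.5×10⁻⁶) = 168.7 K.
T = 26.9 + 168.7 = 195.6 °C.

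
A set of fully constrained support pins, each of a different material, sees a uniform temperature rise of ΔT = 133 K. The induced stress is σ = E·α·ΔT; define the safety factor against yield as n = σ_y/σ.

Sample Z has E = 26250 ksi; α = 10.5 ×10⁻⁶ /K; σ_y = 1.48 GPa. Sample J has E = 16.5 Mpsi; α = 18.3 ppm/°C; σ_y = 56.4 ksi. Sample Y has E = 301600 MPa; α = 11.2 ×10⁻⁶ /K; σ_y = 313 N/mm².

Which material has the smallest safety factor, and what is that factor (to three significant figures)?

sample Y, n = 0.697

Per material, after unit conversion:
  sample Z: E = 181.0, α = 10.5, σ_y = 1480 → σ = 253 MPa, n = 5.86
  sample J: E = 113.8, α = 18.3, σ_y = 388.9 → σ = 277 MPa, n = 1.40
  sample Y: E = 301.6, α = 11.2, σ_y = 313.0 → σ = 449 MPa, n = 0.697
The minimum is sample Y at n = 0.697.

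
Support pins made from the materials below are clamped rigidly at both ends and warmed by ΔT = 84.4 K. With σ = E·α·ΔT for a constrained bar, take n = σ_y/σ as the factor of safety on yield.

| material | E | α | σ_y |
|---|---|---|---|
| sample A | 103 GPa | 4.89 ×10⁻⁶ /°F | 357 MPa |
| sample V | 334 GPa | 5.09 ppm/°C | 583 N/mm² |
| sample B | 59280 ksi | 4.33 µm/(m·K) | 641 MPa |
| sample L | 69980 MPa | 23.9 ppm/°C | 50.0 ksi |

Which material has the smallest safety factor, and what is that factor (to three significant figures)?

In consistent units (E in GPa, α in ×10⁻⁶/K, σ_y in MPa):
  sample A: E = 103.0, α = 8.80, σ_y = 357.0 → σ = 76.5 MPa, n = 4.67
  sample V: E = 334.0, α = 5.09, σ_y = 583.0 → σ = 143 MPa, n = 4.06
  sample B: E = 408.7, α = 4.33, σ_y = 641.0 → σ = 149 MPa, n = 4.29
  sample L: E = 69.98, α = 23.9, σ_y = 344.7 → σ = 141 MPa, n = 2.44
Sample L has the lowest safety factor, n = 2.44.

sample L, n = 2.44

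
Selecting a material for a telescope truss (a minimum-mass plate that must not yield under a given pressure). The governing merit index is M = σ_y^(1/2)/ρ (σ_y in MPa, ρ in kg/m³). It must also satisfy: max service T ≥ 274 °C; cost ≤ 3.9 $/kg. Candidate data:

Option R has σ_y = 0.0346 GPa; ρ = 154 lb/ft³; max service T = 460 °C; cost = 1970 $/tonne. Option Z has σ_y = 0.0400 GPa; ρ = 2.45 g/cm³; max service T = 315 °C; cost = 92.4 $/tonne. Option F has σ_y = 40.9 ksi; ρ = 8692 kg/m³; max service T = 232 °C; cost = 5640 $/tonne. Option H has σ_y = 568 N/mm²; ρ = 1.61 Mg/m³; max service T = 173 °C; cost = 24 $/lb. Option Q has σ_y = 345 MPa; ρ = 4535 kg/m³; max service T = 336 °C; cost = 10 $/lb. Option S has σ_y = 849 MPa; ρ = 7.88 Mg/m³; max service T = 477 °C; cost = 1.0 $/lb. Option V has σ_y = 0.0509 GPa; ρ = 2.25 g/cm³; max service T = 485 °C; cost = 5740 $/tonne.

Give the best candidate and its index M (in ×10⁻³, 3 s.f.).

option S, M = 3.70×10⁻³

Screen on constraints: max service T ≥ 274 °C; cost ≤ 3.9 $/kg. Survivors: option R, option Z, option S.
After converting to SI:
  option R: σ_y = 34.60 MPa, ρ = 2467 kg/m³
  option Z: σ_y = 40.00 MPa, ρ = 2450 kg/m³
  option S: σ_y = 849.0 MPa, ρ = 7880 kg/m³
  option S: M = 3.70×10⁻³
  option Z: M = 2.58×10⁻³
  option R: M = 2.38×10⁻³
The maximum is for option S.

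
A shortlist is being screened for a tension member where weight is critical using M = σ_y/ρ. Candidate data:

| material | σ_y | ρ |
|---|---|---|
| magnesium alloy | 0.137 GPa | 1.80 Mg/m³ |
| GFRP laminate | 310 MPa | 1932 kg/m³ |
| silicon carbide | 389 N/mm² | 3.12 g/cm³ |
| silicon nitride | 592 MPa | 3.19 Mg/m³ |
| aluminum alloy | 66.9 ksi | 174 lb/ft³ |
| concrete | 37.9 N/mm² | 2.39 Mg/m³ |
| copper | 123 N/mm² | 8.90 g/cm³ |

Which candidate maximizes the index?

silicon nitride

Putting every candidate on a common basis:
  magnesium alloy: σ_y = 137.0 MPa, ρ = 1800 kg/m³
  GFRP laminate: σ_y = 310.0 MPa, ρ = 1932 kg/m³
  silicon carbide: σ_y = 389.0 MPa, ρ = 3120 kg/m³
  silicon nitride: σ_y = 592.0 MPa, ρ = 3190 kg/m³
  aluminum alloy: σ_y = 461.3 MPa, ρ = 2787 kg/m³
  concrete: σ_y = 37.90 MPa, ρ = 2390 kg/m³
  copper: σ_y = 123.0 MPa, ρ = 8900 kg/m³
  silicon nitride: M = 186 kN·m/kg
  aluminum alloy: M = 165 kN·m/kg
  GFRP laminate: M = 160 kN·m/kg
  silicon carbide: M = 125 kN·m/kg
  magnesium alloy: M = 76.1 kN·m/kg
  concrete: M = 15.9 kN·m/kg
  copper: M = 13.8 kN·m/kg
Silicon nitride ranks first.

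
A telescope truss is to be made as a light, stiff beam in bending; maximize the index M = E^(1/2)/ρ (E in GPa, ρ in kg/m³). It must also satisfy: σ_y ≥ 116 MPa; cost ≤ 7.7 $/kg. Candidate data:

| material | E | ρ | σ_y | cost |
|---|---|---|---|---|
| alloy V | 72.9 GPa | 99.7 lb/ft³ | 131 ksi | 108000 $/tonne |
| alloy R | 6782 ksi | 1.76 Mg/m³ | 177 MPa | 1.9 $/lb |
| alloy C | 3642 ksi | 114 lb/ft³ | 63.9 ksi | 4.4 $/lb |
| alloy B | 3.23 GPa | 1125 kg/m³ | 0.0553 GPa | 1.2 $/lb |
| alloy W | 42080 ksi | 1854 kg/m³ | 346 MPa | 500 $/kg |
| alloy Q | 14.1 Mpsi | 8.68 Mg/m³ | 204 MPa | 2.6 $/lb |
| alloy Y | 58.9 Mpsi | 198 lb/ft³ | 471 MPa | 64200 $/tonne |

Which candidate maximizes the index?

Screen on constraints: σ_y ≥ 116 MPa; cost ≤ 7.7 $/kg. Survivors: alloy R, alloy Q.
Convert each candidate to consistent units, then evaluate M:
  alloy R: E = 46.76 GPa, ρ = 1760 kg/m³
  alloy Q: E = 97.22 GPa, ρ = 8680 kg/m³
  alloy R: M = 3.89×10⁻³
  alloy Q: M = 1.14×10⁻³
Alloy R has the largest M.

alloy R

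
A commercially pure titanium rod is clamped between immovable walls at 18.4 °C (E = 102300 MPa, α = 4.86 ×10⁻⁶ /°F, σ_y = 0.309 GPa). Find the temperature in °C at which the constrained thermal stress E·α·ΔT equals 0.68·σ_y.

E = 102300 MPa = 102.3 GPa.
α = 4.86×10⁻⁶/°F × 9/5 = 8.75×10⁻⁶/K.
σ_y = 0.309 GPa = 309.0 MPa.
E·α·ΔT = 210.1 MPa ⇒ ΔT = 210.1 / (102.3×10³ × 8.75×10⁻⁶) = 234.8 K.
T = 18.4 + 234.8 = 253.2 °C.

253 °C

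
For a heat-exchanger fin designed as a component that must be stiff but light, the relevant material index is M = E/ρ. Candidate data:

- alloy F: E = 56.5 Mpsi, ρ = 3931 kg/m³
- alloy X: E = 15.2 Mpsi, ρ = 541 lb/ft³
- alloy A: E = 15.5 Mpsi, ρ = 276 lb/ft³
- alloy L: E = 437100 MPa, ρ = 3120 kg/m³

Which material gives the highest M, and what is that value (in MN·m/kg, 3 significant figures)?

alloy L, M = 140 MN·m/kg

Normalizing units and computing the index:
  alloy F: E = 389.6 GPa, ρ = 3931 kg/m³
  alloy X: E = 104.8 GPa, ρ = 8666 kg/m³
  alloy A: E = 106.9 GPa, ρ = 4421 kg/m³
  alloy L: E = 437.1 GPa, ρ = 3120 kg/m³
  alloy L: M = 140 MN·m/kg
  alloy F: M = 99.1 MN·m/kg
  alloy A: M = 24.2 MN·m/kg
  alloy X: M = 12.1 MN·m/kg
Alloy L ranks first.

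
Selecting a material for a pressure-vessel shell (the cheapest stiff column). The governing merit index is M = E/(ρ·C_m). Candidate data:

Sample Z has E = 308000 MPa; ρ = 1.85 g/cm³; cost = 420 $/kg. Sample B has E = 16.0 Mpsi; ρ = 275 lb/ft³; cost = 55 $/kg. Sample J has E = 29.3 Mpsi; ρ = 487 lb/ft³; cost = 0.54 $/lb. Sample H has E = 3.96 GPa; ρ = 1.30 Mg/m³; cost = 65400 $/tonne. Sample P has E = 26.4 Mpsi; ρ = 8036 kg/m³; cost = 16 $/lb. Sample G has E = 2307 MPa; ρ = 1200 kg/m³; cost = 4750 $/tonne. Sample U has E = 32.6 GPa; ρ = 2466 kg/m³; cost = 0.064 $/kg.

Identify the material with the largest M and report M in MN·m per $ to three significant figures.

After converting to SI:
  sample Z: E = 308.0 GPa, ρ = 1850 kg/m³, cost = 420.0 $/kg
  sample B: E = 110.3 GPa, ρ = 4405 kg/m³, cost = 55.00 $/kg
  sample J: E = 202.0 GPa, ρ = 7801 kg/m³, cost = 1.190 $/kg
  sample H: E = 3.960 GPa, ρ = 1300 kg/m³, cost = 65.40 $/kg
  sample P: E = 182.0 GPa, ρ = 8036 kg/m³, cost = 35.27 $/kg
  sample G: E = 2.307 GPa, ρ = 1200 kg/m³, cost = 4.750 $/kg
  sample U: E = 32.60 GPa, ρ = 2466 kg/m³, cost = 0.06400 $/kg
  sample U: M = 207 MN·m per $
  sample J: M = 21.8 MN·m per $
  sample P: M = 0.642 MN·m per $
  sample B: M = 0.455 MN·m per $
  sample G: M = 0.405 MN·m per $
  sample Z: M = 0.396 MN·m per $
  sample H: M = 0.0466 MN·m per $
The maximum is for sample U.

sample U, M = 207 MN·m per $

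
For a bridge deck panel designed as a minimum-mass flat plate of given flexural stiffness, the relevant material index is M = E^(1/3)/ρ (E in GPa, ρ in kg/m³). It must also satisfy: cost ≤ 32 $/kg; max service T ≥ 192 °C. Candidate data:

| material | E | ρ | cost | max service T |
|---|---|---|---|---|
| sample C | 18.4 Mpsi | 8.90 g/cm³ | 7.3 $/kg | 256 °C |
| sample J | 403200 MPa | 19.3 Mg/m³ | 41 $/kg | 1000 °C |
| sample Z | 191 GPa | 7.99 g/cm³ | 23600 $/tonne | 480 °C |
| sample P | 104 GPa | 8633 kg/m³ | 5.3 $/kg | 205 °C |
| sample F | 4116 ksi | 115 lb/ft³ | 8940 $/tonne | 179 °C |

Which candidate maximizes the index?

sample Z

Screen on constraints: cost ≤ 32 $/kg; max service T ≥ 192 °C. Survivors: sample C, sample Z, sample P.
Convert each candidate to consistent units, then evaluate M:
  sample C: E = 126.9 GPa, ρ = 8900 kg/m³
  sample Z: E = 191.0 GPa, ρ = 7990 kg/m³
  sample P: E = 104.0 GPa, ρ = 8633 kg/m³
  sample Z: M = 0.721×10⁻³
  sample C: M = 0.565×10⁻³
  sample P: M = 0.545×10⁻³
Sample Z has the largest M.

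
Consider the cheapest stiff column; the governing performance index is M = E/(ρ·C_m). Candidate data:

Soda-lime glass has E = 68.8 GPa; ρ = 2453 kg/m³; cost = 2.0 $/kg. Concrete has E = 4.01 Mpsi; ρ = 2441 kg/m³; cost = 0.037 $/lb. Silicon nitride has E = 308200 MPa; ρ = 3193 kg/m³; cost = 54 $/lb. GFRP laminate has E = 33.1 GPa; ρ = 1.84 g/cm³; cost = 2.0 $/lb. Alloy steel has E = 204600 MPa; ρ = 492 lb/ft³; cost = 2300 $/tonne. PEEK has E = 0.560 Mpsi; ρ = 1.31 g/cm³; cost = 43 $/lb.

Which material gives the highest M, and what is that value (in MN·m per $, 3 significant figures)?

concrete, M = 139 MN·m per $

After converting to SI:
  soda-lime glass: E = 68.80 GPa, ρ = 2453 kg/m³, cost = 2.000 $/kg
  concrete: E = 27.65 GPa, ρ = 2441 kg/m³, cost = 0.08157 $/kg
  silicon nitride: E = 308.2 GPa, ρ = 3193 kg/m³, cost = 119.0 $/kg
  GFRP laminate: E = 33.10 GPa, ρ = 1840 kg/m³, cost = 4.409 $/kg
  alloy steel: E = 204.6 GPa, ρ = 7881 kg/m³, cost = 2.300 $/kg
  PEEK: E = 3.861 GPa, ρ = 1310 kg/m³, cost = 94.80 $/kg
  concrete: M = 139 MN·m per $
  soda-lime glass: M = 14.0 MN·m per $
  alloy steel: M = 11.3 MN·m per $
  GFRP laminate: M = 4.08 MN·m per $
  silicon nitride: M = 0.811 MN·m per $
  PEEK: M = 0.0311 MN·m per $
Concrete has the largest M.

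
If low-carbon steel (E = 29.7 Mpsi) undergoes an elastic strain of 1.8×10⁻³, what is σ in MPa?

369 MPa

E = 29.7 Mpsi = 204.8 GPa.
σ = E·ε = 204800 MPa × 1.8×10⁻³ = 369 MPa.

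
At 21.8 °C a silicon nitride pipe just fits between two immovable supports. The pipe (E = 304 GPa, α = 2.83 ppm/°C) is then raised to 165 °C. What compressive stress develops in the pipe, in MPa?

ΔT = 143.2 K. Constrained thermal stress σ = E·α·ΔT = 304.0×10³ MPa × 2.83×10⁻⁶ × 143.2 = 123 MPa (compressive).

123 MPa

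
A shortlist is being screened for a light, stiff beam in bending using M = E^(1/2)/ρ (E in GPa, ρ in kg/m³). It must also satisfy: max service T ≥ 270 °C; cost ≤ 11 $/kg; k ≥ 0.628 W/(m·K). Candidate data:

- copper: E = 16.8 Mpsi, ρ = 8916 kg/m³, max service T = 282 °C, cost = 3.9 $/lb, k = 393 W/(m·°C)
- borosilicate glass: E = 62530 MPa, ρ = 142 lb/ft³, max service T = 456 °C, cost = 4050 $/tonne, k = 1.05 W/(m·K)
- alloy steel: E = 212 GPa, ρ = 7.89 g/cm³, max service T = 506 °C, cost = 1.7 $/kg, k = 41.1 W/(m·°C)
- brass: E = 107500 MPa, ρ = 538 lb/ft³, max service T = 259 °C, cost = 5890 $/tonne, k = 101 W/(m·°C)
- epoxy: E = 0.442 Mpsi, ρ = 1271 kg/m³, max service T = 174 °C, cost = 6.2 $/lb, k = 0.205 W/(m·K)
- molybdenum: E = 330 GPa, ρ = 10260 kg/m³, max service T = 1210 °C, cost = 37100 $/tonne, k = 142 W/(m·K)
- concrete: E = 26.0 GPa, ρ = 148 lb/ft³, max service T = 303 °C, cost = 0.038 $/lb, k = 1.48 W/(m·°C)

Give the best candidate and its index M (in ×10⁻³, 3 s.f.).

Screen on constraints: max service T ≥ 270 °C; cost ≤ 11 $/kg; k ≥ 0.628 W/(m·K). Survivors: copper, borosilicate glass, alloy steel, concrete.
Normalizing units and computing the index:
  copper: E = 115.8 GPa, ρ = 8916 kg/m³
  borosilicate glass: E = 62.53 GPa, ρ = 2275 kg/m³
  alloy steel: E = 212.0 GPa, ρ = 7890 kg/m³
  concrete: E = 26.00 GPa, ρ = 2371 kg/m³
  borosilicate glass: M = 3.48×10⁻³
  concrete: M = 2.15×10⁻³
  alloy steel: M = 1.85×10⁻³
  copper: M = 1.21×10⁻³
Borosilicate glass has the largest M.

borosilicate glass, M = 3.48×10⁻³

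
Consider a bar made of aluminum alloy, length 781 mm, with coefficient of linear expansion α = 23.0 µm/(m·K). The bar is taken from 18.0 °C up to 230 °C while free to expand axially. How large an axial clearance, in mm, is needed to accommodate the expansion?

3.81 mm

ΔT = 230 − 18.0 = 212.0 K.
ΔL = α·L₀·ΔT = 23.0×10⁻⁶ × 781 mm × 212.0 K = 3.81 mm.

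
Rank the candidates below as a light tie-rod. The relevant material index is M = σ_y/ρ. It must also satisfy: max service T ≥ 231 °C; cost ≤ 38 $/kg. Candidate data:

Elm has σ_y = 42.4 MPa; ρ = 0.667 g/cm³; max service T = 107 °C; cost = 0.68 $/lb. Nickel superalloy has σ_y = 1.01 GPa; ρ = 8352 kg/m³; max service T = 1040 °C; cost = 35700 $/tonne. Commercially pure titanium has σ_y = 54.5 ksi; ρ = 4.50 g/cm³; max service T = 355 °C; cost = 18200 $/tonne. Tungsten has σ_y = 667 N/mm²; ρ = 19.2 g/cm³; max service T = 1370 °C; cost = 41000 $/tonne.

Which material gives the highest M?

nickel superalloy

Screen on constraints: max service T ≥ 231 °C; cost ≤ 38 $/kg. Survivors: nickel superalloy, commercially pure titanium.
In SI units:
  nickel superalloy: σ_y = 1010 MPa, ρ = 8352 kg/m³
  commercially pure titanium: σ_y = 375.8 MPa, ρ = 4500 kg/m³
  nickel superalloy: M = 121 kN·m/kg
  commercially pure titanium: M = 83.5 kN·m/kg
Nickel superalloy ranks first.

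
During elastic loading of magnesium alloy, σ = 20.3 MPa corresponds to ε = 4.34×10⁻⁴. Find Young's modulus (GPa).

46.8 GPa

E = σ/ε = 20.3 MPa / 4.34×10⁻⁴ = 46770 MPa = 46.8 GPa.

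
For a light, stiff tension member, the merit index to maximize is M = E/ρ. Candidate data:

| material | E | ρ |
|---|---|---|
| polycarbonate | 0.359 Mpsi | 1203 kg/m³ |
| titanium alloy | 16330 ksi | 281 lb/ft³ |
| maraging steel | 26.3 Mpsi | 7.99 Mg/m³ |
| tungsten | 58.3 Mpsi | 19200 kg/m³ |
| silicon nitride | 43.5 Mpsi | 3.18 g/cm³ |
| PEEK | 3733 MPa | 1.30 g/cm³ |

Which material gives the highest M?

silicon nitride

Putting every candidate on a common basis:
  polycarbonate: E = 2.475 GPa, ρ = 1203 kg/m³
  titanium alloy: E = 112.6 GPa, ρ = 4501 kg/m³
  maraging steel: E = 181.3 GPa, ρ = 7990 kg/m³
  tungsten: E = 402.0 GPa, ρ = 19200 kg/m³
  silicon nitride: E = 299.9 GPa, ρ = 3180 kg/m³
  PEEK: E = 3.733 GPa, ρ = 1300 kg/m³
  silicon nitride: M = 94.3 MN·m/kg
  titanium alloy: M = 25.0 MN·m/kg
  maraging steel: M = 22.7 MN·m/kg
  tungsten: M = 20.9 MN·m/kg
  PEEK: M = 2.87 MN·m/kg
  polycarbonate: M = 2.06 MN·m/kg
Silicon nitride ranks first.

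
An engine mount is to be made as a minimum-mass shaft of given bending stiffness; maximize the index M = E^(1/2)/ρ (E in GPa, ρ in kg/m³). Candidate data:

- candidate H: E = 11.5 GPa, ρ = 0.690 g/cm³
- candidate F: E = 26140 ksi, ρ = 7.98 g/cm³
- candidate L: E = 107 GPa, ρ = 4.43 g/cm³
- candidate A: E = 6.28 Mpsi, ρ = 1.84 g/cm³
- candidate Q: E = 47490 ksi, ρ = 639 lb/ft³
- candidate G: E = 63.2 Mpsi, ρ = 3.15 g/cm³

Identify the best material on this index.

Normalizing units and computing the index:
  candidate H: E = 11.50 GPa, ρ = 690.0 kg/m³
  candidate F: E = 180.2 GPa, ρ = 7980 kg/m³
  candidate L: E = 107.0 GPa, ρ = 4430 kg/m³
  candidate A: E = 43.30 GPa, ρ = 1840 kg/m³
  candidate Q: E = 327.4 GPa, ρ = 10240 kg/m³
  candidate G: E = 435.7 GPa, ρ = 3150 kg/m³
  candidate G: M = 6.63×10⁻³
  candidate H: M = 4.91×10⁻³
  candidate A: M = 3.58×10⁻³
  candidate L: M = 2.34×10⁻³
  candidate Q: M = 1.77×10⁻³
  candidate F: M = 1.68×10⁻³
Candidate G has the largest M.

candidate G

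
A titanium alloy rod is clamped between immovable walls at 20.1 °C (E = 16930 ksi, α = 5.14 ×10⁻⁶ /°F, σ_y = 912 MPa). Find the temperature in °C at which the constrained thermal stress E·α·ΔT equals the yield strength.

865 °C

E = 16930 ksi = 116.7 GPa.
α = 5.14×10⁻⁶/°F × 9/5 = 9.25×10⁻⁶/K.
E·α·ΔT = 912.0 MPa ⇒ ΔT = 912.0 / (116.7×10³ × 9.25×10⁻⁶) = 844.5 K.
T = 20.1 + 844.5 = 864.6 °C.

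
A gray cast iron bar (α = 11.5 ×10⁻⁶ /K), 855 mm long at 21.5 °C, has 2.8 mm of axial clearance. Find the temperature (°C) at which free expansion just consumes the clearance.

α·L₀·ΔT = 2.8 mm ⇒ ΔT = 2.8 / (11.5×10⁻⁶ × 855.0) = 284.8 K.
T = 21.5 + 284.8 = 306.3 °C.

306 °C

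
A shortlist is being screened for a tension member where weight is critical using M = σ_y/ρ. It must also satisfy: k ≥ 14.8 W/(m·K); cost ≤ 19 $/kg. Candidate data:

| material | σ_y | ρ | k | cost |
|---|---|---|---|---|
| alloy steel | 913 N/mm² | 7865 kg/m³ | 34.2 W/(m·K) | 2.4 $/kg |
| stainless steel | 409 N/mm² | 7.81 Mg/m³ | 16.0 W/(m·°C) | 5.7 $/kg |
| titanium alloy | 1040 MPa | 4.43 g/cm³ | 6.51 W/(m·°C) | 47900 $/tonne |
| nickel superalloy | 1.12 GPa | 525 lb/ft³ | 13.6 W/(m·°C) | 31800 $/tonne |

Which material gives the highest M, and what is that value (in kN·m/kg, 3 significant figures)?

Screen on constraints: k ≥ 14.8 W/(m·K); cost ≤ 19 $/kg. Survivors: alloy steel, stainless steel.
After converting to SI:
  alloy steel: σ_y = 913.0 MPa, ρ = 7865 kg/m³
  stainless steel: σ_y = 409.0 MPa, ρ = 7810 kg/m³
  alloy steel: M = 116 kN·m/kg
  stainless steel: M = 52.4 kN·m/kg
Alloy steel ranks first.

alloy steel, M = 116 kN·m/kg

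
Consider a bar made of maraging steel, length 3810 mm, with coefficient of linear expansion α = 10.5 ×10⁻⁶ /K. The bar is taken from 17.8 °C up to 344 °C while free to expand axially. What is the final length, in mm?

3823.0 mm

ΔT = 344 − 17.8 = 326.2 K.
ΔL = α·L₀·ΔT = 10.5×10⁻⁶ × 3810 mm × 326.2 K = 13.0 mm.
L = L₀ + ΔL = 3810 + 13.0 = 3823.0 mm.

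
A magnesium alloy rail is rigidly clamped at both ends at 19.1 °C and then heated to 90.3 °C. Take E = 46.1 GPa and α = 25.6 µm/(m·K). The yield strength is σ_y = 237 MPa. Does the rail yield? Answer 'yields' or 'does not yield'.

does not yield

ΔT = 71.20 K. Constrained thermal stress σ = E·α·ΔT = 46.10×10³ MPa × 25.6×10⁻⁶ × 71.20 = 84.0 MPa (compressive).
Compare to σ_y = 237 MPa: σ < σ_y, so it does not yield.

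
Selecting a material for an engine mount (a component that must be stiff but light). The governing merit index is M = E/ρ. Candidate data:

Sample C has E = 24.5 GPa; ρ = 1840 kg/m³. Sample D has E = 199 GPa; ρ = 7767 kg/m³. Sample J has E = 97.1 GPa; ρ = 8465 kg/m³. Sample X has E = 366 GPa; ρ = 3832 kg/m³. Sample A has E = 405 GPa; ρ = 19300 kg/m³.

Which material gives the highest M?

Per-candidate index values:
  sample X: M = 95.5 MN·m/kg
  sample D: M = 25.6 MN·m/kg
  sample A: M = 21.0 MN·m/kg
  sample C: M = 13.3 MN·m/kg
  sample J: M = 11.5 MN·m/kg
The maximum is for sample X.

sample X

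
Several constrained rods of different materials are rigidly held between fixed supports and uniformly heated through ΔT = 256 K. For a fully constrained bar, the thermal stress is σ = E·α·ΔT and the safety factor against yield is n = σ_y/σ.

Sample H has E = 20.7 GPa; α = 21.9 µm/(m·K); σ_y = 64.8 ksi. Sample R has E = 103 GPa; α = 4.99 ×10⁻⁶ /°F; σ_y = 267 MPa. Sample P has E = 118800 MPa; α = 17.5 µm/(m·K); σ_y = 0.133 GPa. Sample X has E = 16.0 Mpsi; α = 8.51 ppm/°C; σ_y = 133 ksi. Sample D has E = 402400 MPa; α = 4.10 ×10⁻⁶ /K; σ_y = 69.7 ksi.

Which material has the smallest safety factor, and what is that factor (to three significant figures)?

sample P, n = 0.250

With everything in SI (GPa, ×10⁻⁶/K, MPa):
  sample H: E = 20.70, α = 21.9, σ_y = 446.8 → σ = 116 MPa, n = 3.85
  sample R: E = 103.0, α = 8.98, σ_y = 267.0 → σ = 237 MPa, n = 1.13
  sample P: E = 118.8, α = 17.5, σ_y = 133.0 → σ = 532 MPa, n = 0.250
  sample X: E = 110.3, α = 8.51, σ_y = 917.0 → σ = 240 MPa, n = 3.82
  sample D: E = 402.4, α = 4.10, σ_y = 480.6 → σ = 422 MPa, n = 1.14
Sample P has the lowest safety factor, n = 0.250.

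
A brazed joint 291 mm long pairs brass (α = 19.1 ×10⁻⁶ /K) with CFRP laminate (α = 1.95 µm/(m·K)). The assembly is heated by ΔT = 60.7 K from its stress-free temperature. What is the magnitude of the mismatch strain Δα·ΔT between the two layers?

1.04×10⁻³

Δα = |19.1 − 1.95|×10⁻⁶/K = 17.2×10⁻⁶/K.
Mismatch strain = Δα·ΔT = 17.2×10⁻⁶ × 60.7 = 1.04×10⁻³.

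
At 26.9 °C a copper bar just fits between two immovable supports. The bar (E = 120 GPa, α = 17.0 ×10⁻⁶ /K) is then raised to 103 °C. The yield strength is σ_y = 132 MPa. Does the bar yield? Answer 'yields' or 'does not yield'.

yields

ΔT = 76.10 K. Constrained thermal stress σ = E·α·ΔT = 120.0×10³ MPa × 17.0×10⁻⁶ × 76.10 = 155 MPa (compressive).
Compare to σ_y = 132 MPa: σ ≥ σ_y, so it yields.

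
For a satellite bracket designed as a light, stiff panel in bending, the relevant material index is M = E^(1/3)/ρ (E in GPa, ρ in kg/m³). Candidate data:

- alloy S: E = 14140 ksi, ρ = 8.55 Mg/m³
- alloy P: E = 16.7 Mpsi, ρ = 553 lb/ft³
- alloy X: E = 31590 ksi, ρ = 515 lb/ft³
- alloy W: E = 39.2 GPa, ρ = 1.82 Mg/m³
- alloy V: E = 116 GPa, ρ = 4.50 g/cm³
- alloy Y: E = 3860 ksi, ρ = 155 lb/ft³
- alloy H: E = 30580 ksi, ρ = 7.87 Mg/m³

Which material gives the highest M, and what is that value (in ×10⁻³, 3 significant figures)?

After converting to SI:
  alloy S: E = 97.49 GPa, ρ = 8550 kg/m³
  alloy P: E = 115.1 GPa, ρ = 8858 kg/m³
  alloy X: E = 217.8 GPa, ρ = 8250 kg/m³
  alloy W: E = 39.20 GPa, ρ = 1820 kg/m³
  alloy V: E = 116.0 GPa, ρ = 4500 kg/m³
  alloy Y: E = 26.61 GPa, ρ = 2483 kg/m³
  alloy H: E = 210.8 GPa, ρ = 7870 kg/m³
  alloy W: M = 1.87×10⁻³
  alloy Y: M = 1.20×10⁻³
  alloy V: M = 1.08×10⁻³
  alloy H: M = 0.756×10⁻³
  alloy X: M = 0.729×10⁻³
  alloy P: M = 0.549×10⁻³
  alloy S: M = 0.538×10⁻³
The maximum is for alloy W.

alloy W, M = 1.87×10⁻³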